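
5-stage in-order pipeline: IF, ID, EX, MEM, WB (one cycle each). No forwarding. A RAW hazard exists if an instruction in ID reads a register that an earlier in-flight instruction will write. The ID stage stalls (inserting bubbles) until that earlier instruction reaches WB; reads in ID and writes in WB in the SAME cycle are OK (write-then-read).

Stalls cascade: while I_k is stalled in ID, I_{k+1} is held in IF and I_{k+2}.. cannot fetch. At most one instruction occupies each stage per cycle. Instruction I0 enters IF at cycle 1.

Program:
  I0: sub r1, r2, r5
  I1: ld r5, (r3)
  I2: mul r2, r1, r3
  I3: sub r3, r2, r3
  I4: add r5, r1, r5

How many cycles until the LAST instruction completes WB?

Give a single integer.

Answer: 12

Derivation:
I0 sub r1 <- r2,r5: IF@1 ID@2 stall=0 (-) EX@3 MEM@4 WB@5
I1 ld r5 <- r3: IF@2 ID@3 stall=0 (-) EX@4 MEM@5 WB@6
I2 mul r2 <- r1,r3: IF@3 ID@4 stall=1 (RAW on I0.r1 (WB@5)) EX@6 MEM@7 WB@8
I3 sub r3 <- r2,r3: IF@4 ID@6 stall=2 (RAW on I2.r2 (WB@8)) EX@9 MEM@10 WB@11
I4 add r5 <- r1,r5: IF@6 ID@9 stall=0 (-) EX@10 MEM@11 WB@12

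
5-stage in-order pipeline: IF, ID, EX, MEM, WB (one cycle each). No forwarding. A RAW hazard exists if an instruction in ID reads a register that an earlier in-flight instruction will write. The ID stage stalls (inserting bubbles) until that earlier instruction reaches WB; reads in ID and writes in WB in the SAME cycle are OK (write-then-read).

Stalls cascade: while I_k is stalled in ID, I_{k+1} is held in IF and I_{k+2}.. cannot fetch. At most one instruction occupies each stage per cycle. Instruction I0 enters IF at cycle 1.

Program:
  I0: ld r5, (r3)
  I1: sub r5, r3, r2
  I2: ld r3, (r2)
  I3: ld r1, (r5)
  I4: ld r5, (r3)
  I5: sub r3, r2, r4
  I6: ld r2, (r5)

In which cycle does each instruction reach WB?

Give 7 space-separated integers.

I0 ld r5 <- r3: IF@1 ID@2 stall=0 (-) EX@3 MEM@4 WB@5
I1 sub r5 <- r3,r2: IF@2 ID@3 stall=0 (-) EX@4 MEM@5 WB@6
I2 ld r3 <- r2: IF@3 ID@4 stall=0 (-) EX@5 MEM@6 WB@7
I3 ld r1 <- r5: IF@4 ID@5 stall=1 (RAW on I1.r5 (WB@6)) EX@7 MEM@8 WB@9
I4 ld r5 <- r3: IF@5 ID@7 stall=0 (-) EX@8 MEM@9 WB@10
I5 sub r3 <- r2,r4: IF@7 ID@8 stall=0 (-) EX@9 MEM@10 WB@11
I6 ld r2 <- r5: IF@8 ID@9 stall=1 (RAW on I4.r5 (WB@10)) EX@11 MEM@12 WB@13

Answer: 5 6 7 9 10 11 13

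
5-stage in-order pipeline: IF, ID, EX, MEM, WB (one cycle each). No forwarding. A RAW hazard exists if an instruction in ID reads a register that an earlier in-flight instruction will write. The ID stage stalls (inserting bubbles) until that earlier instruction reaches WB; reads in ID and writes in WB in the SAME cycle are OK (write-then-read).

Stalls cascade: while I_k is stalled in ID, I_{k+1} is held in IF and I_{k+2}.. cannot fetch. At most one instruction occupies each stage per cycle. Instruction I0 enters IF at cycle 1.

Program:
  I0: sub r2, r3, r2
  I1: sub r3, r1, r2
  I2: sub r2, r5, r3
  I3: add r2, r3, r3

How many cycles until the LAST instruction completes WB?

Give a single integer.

Answer: 12

Derivation:
I0 sub r2 <- r3,r2: IF@1 ID@2 stall=0 (-) EX@3 MEM@4 WB@5
I1 sub r3 <- r1,r2: IF@2 ID@3 stall=2 (RAW on I0.r2 (WB@5)) EX@6 MEM@7 WB@8
I2 sub r2 <- r5,r3: IF@3 ID@6 stall=2 (RAW on I1.r3 (WB@8)) EX@9 MEM@10 WB@11
I3 add r2 <- r3,r3: IF@6 ID@9 stall=0 (-) EX@10 MEM@11 WB@12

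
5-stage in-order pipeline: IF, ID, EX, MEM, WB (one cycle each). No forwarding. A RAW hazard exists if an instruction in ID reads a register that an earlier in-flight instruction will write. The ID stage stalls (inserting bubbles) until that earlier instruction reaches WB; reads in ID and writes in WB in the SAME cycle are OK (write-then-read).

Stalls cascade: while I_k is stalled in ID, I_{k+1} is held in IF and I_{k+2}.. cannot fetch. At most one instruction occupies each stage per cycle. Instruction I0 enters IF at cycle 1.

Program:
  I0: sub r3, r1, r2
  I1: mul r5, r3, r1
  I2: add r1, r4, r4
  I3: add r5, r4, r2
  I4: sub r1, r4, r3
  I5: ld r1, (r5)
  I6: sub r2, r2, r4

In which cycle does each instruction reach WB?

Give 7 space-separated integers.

Answer: 5 8 9 10 11 13 14

Derivation:
I0 sub r3 <- r1,r2: IF@1 ID@2 stall=0 (-) EX@3 MEM@4 WB@5
I1 mul r5 <- r3,r1: IF@2 ID@3 stall=2 (RAW on I0.r3 (WB@5)) EX@6 MEM@7 WB@8
I2 add r1 <- r4,r4: IF@3 ID@6 stall=0 (-) EX@7 MEM@8 WB@9
I3 add r5 <- r4,r2: IF@6 ID@7 stall=0 (-) EX@8 MEM@9 WB@10
I4 sub r1 <- r4,r3: IF@7 ID@8 stall=0 (-) EX@9 MEM@10 WB@11
I5 ld r1 <- r5: IF@8 ID@9 stall=1 (RAW on I3.r5 (WB@10)) EX@11 MEM@12 WB@13
I6 sub r2 <- r2,r4: IF@9 ID@11 stall=0 (-) EX@12 MEM@13 WB@14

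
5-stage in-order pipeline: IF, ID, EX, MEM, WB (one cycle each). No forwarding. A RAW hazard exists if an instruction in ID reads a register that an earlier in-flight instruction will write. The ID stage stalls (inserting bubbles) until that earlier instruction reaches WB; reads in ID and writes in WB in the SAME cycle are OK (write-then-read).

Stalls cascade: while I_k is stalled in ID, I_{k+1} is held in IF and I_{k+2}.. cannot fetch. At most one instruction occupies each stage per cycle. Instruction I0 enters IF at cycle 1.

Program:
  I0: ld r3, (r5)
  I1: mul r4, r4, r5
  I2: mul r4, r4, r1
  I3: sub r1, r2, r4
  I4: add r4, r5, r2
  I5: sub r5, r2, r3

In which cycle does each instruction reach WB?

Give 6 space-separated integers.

Answer: 5 6 9 12 13 14

Derivation:
I0 ld r3 <- r5: IF@1 ID@2 stall=0 (-) EX@3 MEM@4 WB@5
I1 mul r4 <- r4,r5: IF@2 ID@3 stall=0 (-) EX@4 MEM@5 WB@6
I2 mul r4 <- r4,r1: IF@3 ID@4 stall=2 (RAW on I1.r4 (WB@6)) EX@7 MEM@8 WB@9
I3 sub r1 <- r2,r4: IF@4 ID@7 stall=2 (RAW on I2.r4 (WB@9)) EX@10 MEM@11 WB@12
I4 add r4 <- r5,r2: IF@7 ID@10 stall=0 (-) EX@11 MEM@12 WB@13
I5 sub r5 <- r2,r3: IF@10 ID@11 stall=0 (-) EX@12 MEM@13 WB@14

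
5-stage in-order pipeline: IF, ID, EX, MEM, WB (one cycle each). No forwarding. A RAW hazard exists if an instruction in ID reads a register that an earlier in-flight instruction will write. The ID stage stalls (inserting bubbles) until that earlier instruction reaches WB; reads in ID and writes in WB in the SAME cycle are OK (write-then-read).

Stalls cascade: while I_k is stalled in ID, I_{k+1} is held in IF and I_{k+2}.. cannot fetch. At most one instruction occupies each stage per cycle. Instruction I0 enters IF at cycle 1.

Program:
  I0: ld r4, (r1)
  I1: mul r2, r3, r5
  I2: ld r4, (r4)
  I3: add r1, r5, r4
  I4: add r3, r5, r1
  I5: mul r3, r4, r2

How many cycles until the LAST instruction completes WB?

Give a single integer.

I0 ld r4 <- r1: IF@1 ID@2 stall=0 (-) EX@3 MEM@4 WB@5
I1 mul r2 <- r3,r5: IF@2 ID@3 stall=0 (-) EX@4 MEM@5 WB@6
I2 ld r4 <- r4: IF@3 ID@4 stall=1 (RAW on I0.r4 (WB@5)) EX@6 MEM@7 WB@8
I3 add r1 <- r5,r4: IF@4 ID@6 stall=2 (RAW on I2.r4 (WB@8)) EX@9 MEM@10 WB@11
I4 add r3 <- r5,r1: IF@6 ID@9 stall=2 (RAW on I3.r1 (WB@11)) EX@12 MEM@13 WB@14
I5 mul r3 <- r4,r2: IF@9 ID@12 stall=0 (-) EX@13 MEM@14 WB@15

Answer: 15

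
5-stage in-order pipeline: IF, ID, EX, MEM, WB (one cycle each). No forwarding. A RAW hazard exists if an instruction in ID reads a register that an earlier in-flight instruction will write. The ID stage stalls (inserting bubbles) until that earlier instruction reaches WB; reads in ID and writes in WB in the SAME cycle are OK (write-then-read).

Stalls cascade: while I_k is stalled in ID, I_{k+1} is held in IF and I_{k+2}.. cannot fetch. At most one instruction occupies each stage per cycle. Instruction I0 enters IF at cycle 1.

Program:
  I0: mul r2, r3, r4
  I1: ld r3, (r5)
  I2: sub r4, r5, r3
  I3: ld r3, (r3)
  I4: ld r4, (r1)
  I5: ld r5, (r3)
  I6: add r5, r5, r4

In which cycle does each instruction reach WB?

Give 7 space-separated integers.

Answer: 5 6 9 10 11 13 16

Derivation:
I0 mul r2 <- r3,r4: IF@1 ID@2 stall=0 (-) EX@3 MEM@4 WB@5
I1 ld r3 <- r5: IF@2 ID@3 stall=0 (-) EX@4 MEM@5 WB@6
I2 sub r4 <- r5,r3: IF@3 ID@4 stall=2 (RAW on I1.r3 (WB@6)) EX@7 MEM@8 WB@9
I3 ld r3 <- r3: IF@4 ID@7 stall=0 (-) EX@8 MEM@9 WB@10
I4 ld r4 <- r1: IF@7 ID@8 stall=0 (-) EX@9 MEM@10 WB@11
I5 ld r5 <- r3: IF@8 ID@9 stall=1 (RAW on I3.r3 (WB@10)) EX@11 MEM@12 WB@13
I6 add r5 <- r5,r4: IF@9 ID@11 stall=2 (RAW on I5.r5 (WB@13)) EX@14 MEM@15 WB@16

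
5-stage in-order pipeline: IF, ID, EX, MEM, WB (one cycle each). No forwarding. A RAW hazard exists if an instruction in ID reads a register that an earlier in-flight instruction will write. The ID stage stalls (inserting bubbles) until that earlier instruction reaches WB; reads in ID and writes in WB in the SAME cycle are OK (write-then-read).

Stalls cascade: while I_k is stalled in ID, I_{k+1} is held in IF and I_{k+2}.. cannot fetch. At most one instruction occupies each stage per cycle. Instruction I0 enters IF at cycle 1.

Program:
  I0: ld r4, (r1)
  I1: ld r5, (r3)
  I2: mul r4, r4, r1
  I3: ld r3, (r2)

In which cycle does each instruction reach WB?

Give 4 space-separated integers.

I0 ld r4 <- r1: IF@1 ID@2 stall=0 (-) EX@3 MEM@4 WB@5
I1 ld r5 <- r3: IF@2 ID@3 stall=0 (-) EX@4 MEM@5 WB@6
I2 mul r4 <- r4,r1: IF@3 ID@4 stall=1 (RAW on I0.r4 (WB@5)) EX@6 MEM@7 WB@8
I3 ld r3 <- r2: IF@4 ID@6 stall=0 (-) EX@7 MEM@8 WB@9

Answer: 5 6 8 9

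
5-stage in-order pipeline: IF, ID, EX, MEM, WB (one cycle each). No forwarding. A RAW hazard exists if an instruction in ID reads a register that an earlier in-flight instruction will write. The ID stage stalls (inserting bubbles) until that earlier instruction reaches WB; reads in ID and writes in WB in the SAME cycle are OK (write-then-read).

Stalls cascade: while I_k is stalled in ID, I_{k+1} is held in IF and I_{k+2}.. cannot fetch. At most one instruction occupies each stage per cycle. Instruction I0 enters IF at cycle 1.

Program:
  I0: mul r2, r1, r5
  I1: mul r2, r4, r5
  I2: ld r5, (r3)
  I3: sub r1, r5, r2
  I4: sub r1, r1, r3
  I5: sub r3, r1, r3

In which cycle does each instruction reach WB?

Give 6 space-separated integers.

I0 mul r2 <- r1,r5: IF@1 ID@2 stall=0 (-) EX@3 MEM@4 WB@5
I1 mul r2 <- r4,r5: IF@2 ID@3 stall=0 (-) EX@4 MEM@5 WB@6
I2 ld r5 <- r3: IF@3 ID@4 stall=0 (-) EX@5 MEM@6 WB@7
I3 sub r1 <- r5,r2: IF@4 ID@5 stall=2 (RAW on I2.r5 (WB@7)) EX@8 MEM@9 WB@10
I4 sub r1 <- r1,r3: IF@5 ID@8 stall=2 (RAW on I3.r1 (WB@10)) EX@11 MEM@12 WB@13
I5 sub r3 <- r1,r3: IF@8 ID@11 stall=2 (RAW on I4.r1 (WB@13)) EX@14 MEM@15 WB@16

Answer: 5 6 7 10 13 16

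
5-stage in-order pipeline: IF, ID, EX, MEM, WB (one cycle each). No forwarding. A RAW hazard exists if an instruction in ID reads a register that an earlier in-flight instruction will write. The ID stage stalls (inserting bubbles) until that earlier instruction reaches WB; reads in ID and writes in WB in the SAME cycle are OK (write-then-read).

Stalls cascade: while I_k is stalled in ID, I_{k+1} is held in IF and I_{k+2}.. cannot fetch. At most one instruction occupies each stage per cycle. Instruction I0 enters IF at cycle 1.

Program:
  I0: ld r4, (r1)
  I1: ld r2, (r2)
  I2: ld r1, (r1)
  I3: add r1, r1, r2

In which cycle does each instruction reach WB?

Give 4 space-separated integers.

Answer: 5 6 7 10

Derivation:
I0 ld r4 <- r1: IF@1 ID@2 stall=0 (-) EX@3 MEM@4 WB@5
I1 ld r2 <- r2: IF@2 ID@3 stall=0 (-) EX@4 MEM@5 WB@6
I2 ld r1 <- r1: IF@3 ID@4 stall=0 (-) EX@5 MEM@6 WB@7
I3 add r1 <- r1,r2: IF@4 ID@5 stall=2 (RAW on I2.r1 (WB@7)) EX@8 MEM@9 WB@10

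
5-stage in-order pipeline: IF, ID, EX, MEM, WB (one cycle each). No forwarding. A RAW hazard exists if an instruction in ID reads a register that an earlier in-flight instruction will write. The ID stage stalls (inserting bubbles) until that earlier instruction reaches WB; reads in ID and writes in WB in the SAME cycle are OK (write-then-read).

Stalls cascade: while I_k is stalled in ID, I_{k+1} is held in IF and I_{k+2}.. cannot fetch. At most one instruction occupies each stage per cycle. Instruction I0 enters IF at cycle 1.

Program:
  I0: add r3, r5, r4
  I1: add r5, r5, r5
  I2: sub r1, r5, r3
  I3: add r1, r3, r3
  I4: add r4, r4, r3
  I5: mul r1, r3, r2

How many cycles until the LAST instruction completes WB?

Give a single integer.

I0 add r3 <- r5,r4: IF@1 ID@2 stall=0 (-) EX@3 MEM@4 WB@5
I1 add r5 <- r5,r5: IF@2 ID@3 stall=0 (-) EX@4 MEM@5 WB@6
I2 sub r1 <- r5,r3: IF@3 ID@4 stall=2 (RAW on I1.r5 (WB@6)) EX@7 MEM@8 WB@9
I3 add r1 <- r3,r3: IF@4 ID@7 stall=0 (-) EX@8 MEM@9 WB@10
I4 add r4 <- r4,r3: IF@7 ID@8 stall=0 (-) EX@9 MEM@10 WB@11
I5 mul r1 <- r3,r2: IF@8 ID@9 stall=0 (-) EX@10 MEM@11 WB@12

Answer: 12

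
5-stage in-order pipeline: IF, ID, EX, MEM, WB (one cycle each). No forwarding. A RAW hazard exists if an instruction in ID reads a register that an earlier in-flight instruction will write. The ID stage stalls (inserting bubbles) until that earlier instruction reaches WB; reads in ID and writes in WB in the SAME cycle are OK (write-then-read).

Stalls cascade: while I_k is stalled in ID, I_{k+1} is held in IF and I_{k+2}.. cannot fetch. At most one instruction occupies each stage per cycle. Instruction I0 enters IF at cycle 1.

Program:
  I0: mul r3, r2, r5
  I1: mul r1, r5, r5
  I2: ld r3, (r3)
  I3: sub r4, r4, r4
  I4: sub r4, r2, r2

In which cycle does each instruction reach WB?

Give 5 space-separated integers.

I0 mul r3 <- r2,r5: IF@1 ID@2 stall=0 (-) EX@3 MEM@4 WB@5
I1 mul r1 <- r5,r5: IF@2 ID@3 stall=0 (-) EX@4 MEM@5 WB@6
I2 ld r3 <- r3: IF@3 ID@4 stall=1 (RAW on I0.r3 (WB@5)) EX@6 MEM@7 WB@8
I3 sub r4 <- r4,r4: IF@4 ID@6 stall=0 (-) EX@7 MEM@8 WB@9
I4 sub r4 <- r2,r2: IF@6 ID@7 stall=0 (-) EX@8 MEM@9 WB@10

Answer: 5 6 8 9 10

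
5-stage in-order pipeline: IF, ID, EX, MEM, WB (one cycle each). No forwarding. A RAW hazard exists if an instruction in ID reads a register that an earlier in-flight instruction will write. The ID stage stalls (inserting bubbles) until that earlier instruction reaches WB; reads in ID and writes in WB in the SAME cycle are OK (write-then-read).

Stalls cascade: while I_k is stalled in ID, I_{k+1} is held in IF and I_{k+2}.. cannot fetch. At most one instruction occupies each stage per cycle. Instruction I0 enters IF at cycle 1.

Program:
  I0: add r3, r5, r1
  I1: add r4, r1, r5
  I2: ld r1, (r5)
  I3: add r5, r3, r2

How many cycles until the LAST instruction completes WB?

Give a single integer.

I0 add r3 <- r5,r1: IF@1 ID@2 stall=0 (-) EX@3 MEM@4 WB@5
I1 add r4 <- r1,r5: IF@2 ID@3 stall=0 (-) EX@4 MEM@5 WB@6
I2 ld r1 <- r5: IF@3 ID@4 stall=0 (-) EX@5 MEM@6 WB@7
I3 add r5 <- r3,r2: IF@4 ID@5 stall=0 (-) EX@6 MEM@7 WB@8

Answer: 8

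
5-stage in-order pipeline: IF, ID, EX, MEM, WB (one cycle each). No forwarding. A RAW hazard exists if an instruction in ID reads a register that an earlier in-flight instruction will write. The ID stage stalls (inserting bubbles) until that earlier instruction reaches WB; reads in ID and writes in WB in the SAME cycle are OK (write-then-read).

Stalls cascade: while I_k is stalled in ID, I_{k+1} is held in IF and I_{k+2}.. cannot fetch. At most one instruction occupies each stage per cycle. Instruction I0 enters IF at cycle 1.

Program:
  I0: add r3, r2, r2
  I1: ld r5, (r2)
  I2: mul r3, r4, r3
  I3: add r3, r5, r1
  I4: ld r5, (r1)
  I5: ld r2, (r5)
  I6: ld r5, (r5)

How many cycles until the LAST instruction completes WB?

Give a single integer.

I0 add r3 <- r2,r2: IF@1 ID@2 stall=0 (-) EX@3 MEM@4 WB@5
I1 ld r5 <- r2: IF@2 ID@3 stall=0 (-) EX@4 MEM@5 WB@6
I2 mul r3 <- r4,r3: IF@3 ID@4 stall=1 (RAW on I0.r3 (WB@5)) EX@6 MEM@7 WB@8
I3 add r3 <- r5,r1: IF@4 ID@6 stall=0 (-) EX@7 MEM@8 WB@9
I4 ld r5 <- r1: IF@6 ID@7 stall=0 (-) EX@8 MEM@9 WB@10
I5 ld r2 <- r5: IF@7 ID@8 stall=2 (RAW on I4.r5 (WB@10)) EX@11 MEM@12 WB@13
I6 ld r5 <- r5: IF@8 ID@11 stall=0 (-) EX@12 MEM@13 WB@14

Answer: 14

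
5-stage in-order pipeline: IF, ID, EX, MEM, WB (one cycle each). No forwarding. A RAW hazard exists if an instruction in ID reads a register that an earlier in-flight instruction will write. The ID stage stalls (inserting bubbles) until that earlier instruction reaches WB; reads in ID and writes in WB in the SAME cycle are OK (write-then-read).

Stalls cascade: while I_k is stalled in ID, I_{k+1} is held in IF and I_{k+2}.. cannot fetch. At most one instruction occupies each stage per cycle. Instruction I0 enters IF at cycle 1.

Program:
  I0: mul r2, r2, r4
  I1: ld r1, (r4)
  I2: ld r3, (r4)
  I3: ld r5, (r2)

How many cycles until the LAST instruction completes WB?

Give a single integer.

Answer: 8

Derivation:
I0 mul r2 <- r2,r4: IF@1 ID@2 stall=0 (-) EX@3 MEM@4 WB@5
I1 ld r1 <- r4: IF@2 ID@3 stall=0 (-) EX@4 MEM@5 WB@6
I2 ld r3 <- r4: IF@3 ID@4 stall=0 (-) EX@5 MEM@6 WB@7
I3 ld r5 <- r2: IF@4 ID@5 stall=0 (-) EX@6 MEM@7 WB@8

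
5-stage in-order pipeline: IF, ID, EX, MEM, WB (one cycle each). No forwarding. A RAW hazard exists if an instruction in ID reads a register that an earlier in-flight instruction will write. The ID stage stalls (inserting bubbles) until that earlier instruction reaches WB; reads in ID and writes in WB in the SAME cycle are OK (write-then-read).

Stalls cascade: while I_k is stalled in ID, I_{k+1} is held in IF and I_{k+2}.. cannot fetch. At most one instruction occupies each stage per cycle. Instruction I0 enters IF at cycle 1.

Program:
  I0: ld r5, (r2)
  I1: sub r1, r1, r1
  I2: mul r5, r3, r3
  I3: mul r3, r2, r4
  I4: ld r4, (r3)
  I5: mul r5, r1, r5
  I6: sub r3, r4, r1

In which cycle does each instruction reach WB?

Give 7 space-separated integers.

Answer: 5 6 7 8 11 12 14

Derivation:
I0 ld r5 <- r2: IF@1 ID@2 stall=0 (-) EX@3 MEM@4 WB@5
I1 sub r1 <- r1,r1: IF@2 ID@3 stall=0 (-) EX@4 MEM@5 WB@6
I2 mul r5 <- r3,r3: IF@3 ID@4 stall=0 (-) EX@5 MEM@6 WB@7
I3 mul r3 <- r2,r4: IF@4 ID@5 stall=0 (-) EX@6 MEM@7 WB@8
I4 ld r4 <- r3: IF@5 ID@6 stall=2 (RAW on I3.r3 (WB@8)) EX@9 MEM@10 WB@11
I5 mul r5 <- r1,r5: IF@6 ID@9 stall=0 (-) EX@10 MEM@11 WB@12
I6 sub r3 <- r4,r1: IF@9 ID@10 stall=1 (RAW on I4.r4 (WB@11)) EX@12 MEM@13 WB@14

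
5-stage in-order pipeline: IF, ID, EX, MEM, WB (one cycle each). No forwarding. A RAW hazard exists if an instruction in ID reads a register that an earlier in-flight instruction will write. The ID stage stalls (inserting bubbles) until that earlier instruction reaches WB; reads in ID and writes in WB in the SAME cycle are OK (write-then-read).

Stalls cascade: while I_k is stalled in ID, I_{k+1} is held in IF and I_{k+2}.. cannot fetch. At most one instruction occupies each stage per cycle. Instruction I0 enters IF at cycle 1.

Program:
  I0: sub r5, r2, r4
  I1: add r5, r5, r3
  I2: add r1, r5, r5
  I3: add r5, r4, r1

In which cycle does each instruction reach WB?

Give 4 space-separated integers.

Answer: 5 8 11 14

Derivation:
I0 sub r5 <- r2,r4: IF@1 ID@2 stall=0 (-) EX@3 MEM@4 WB@5
I1 add r5 <- r5,r3: IF@2 ID@3 stall=2 (RAW on I0.r5 (WB@5)) EX@6 MEM@7 WB@8
I2 add r1 <- r5,r5: IF@3 ID@6 stall=2 (RAW on I1.r5 (WB@8)) EX@9 MEM@10 WB@11
I3 add r5 <- r4,r1: IF@6 ID@9 stall=2 (RAW on I2.r1 (WB@11)) EX@12 MEM@13 WB@14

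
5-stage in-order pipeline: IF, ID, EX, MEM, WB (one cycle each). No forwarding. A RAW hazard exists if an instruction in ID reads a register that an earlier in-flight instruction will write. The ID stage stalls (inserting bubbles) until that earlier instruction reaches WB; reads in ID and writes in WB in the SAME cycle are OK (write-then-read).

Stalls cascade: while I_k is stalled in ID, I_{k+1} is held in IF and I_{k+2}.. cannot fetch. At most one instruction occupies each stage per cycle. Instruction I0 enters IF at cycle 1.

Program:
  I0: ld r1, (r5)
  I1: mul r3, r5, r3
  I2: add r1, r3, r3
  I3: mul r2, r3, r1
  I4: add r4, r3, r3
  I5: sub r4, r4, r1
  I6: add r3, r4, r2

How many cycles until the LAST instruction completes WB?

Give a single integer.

Answer: 19

Derivation:
I0 ld r1 <- r5: IF@1 ID@2 stall=0 (-) EX@3 MEM@4 WB@5
I1 mul r3 <- r5,r3: IF@2 ID@3 stall=0 (-) EX@4 MEM@5 WB@6
I2 add r1 <- r3,r3: IF@3 ID@4 stall=2 (RAW on I1.r3 (WB@6)) EX@7 MEM@8 WB@9
I3 mul r2 <- r3,r1: IF@4 ID@7 stall=2 (RAW on I2.r1 (WB@9)) EX@10 MEM@11 WB@12
I4 add r4 <- r3,r3: IF@7 ID@10 stall=0 (-) EX@11 MEM@12 WB@13
I5 sub r4 <- r4,r1: IF@10 ID@11 stall=2 (RAW on I4.r4 (WB@13)) EX@14 MEM@15 WB@16
I6 add r3 <- r4,r2: IF@11 ID@14 stall=2 (RAW on I5.r4 (WB@16)) EX@17 MEM@18 WB@19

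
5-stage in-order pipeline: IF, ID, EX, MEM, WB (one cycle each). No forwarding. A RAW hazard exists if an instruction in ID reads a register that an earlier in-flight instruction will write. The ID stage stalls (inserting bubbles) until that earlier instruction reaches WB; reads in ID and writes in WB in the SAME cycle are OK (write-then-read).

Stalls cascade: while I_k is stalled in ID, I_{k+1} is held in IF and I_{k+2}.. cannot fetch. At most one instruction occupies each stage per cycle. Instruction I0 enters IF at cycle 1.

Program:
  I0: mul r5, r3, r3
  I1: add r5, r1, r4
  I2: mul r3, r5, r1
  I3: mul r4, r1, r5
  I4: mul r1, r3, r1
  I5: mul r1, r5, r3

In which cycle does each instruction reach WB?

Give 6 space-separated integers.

I0 mul r5 <- r3,r3: IF@1 ID@2 stall=0 (-) EX@3 MEM@4 WB@5
I1 add r5 <- r1,r4: IF@2 ID@3 stall=0 (-) EX@4 MEM@5 WB@6
I2 mul r3 <- r5,r1: IF@3 ID@4 stall=2 (RAW on I1.r5 (WB@6)) EX@7 MEM@8 WB@9
I3 mul r4 <- r1,r5: IF@4 ID@7 stall=0 (-) EX@8 MEM@9 WB@10
I4 mul r1 <- r3,r1: IF@7 ID@8 stall=1 (RAW on I2.r3 (WB@9)) EX@10 MEM@11 WB@12
I5 mul r1 <- r5,r3: IF@8 ID@10 stall=0 (-) EX@11 MEM@12 WB@13

Answer: 5 6 9 10 12 13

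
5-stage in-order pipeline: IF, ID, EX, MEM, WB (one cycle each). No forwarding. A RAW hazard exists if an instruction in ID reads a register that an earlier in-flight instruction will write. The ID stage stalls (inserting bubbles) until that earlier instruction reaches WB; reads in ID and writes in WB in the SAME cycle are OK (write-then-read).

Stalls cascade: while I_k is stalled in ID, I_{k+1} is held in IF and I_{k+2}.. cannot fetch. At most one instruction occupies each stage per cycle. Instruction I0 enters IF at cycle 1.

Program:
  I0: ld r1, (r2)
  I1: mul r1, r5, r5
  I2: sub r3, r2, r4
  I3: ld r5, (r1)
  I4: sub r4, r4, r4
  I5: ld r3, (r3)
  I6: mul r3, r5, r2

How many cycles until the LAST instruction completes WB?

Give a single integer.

Answer: 12

Derivation:
I0 ld r1 <- r2: IF@1 ID@2 stall=0 (-) EX@3 MEM@4 WB@5
I1 mul r1 <- r5,r5: IF@2 ID@3 stall=0 (-) EX@4 MEM@5 WB@6
I2 sub r3 <- r2,r4: IF@3 ID@4 stall=0 (-) EX@5 MEM@6 WB@7
I3 ld r5 <- r1: IF@4 ID@5 stall=1 (RAW on I1.r1 (WB@6)) EX@7 MEM@8 WB@9
I4 sub r4 <- r4,r4: IF@5 ID@7 stall=0 (-) EX@8 MEM@9 WB@10
I5 ld r3 <- r3: IF@7 ID@8 stall=0 (-) EX@9 MEM@10 WB@11
I6 mul r3 <- r5,r2: IF@8 ID@9 stall=0 (-) EX@10 MEM@11 WB@12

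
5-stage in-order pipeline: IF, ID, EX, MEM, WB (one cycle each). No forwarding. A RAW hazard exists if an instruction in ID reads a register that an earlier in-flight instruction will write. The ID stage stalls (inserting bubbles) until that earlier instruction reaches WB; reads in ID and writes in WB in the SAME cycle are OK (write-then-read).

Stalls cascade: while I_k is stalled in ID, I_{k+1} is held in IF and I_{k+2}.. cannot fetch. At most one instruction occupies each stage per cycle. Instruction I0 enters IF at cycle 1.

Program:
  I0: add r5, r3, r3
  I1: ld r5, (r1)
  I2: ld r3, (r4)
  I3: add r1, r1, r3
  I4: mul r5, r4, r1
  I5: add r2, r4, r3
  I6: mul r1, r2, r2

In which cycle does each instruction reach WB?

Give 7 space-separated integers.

I0 add r5 <- r3,r3: IF@1 ID@2 stall=0 (-) EX@3 MEM@4 WB@5
I1 ld r5 <- r1: IF@2 ID@3 stall=0 (-) EX@4 MEM@5 WB@6
I2 ld r3 <- r4: IF@3 ID@4 stall=0 (-) EX@5 MEM@6 WB@7
I3 add r1 <- r1,r3: IF@4 ID@5 stall=2 (RAW on I2.r3 (WB@7)) EX@8 MEM@9 WB@10
I4 mul r5 <- r4,r1: IF@5 ID@8 stall=2 (RAW on I3.r1 (WB@10)) EX@11 MEM@12 WB@13
I5 add r2 <- r4,r3: IF@8 ID@11 stall=0 (-) EX@12 MEM@13 WB@14
I6 mul r1 <- r2,r2: IF@11 ID@12 stall=2 (RAW on I5.r2 (WB@14)) EX@15 MEM@16 WB@17

Answer: 5 6 7 10 13 14 17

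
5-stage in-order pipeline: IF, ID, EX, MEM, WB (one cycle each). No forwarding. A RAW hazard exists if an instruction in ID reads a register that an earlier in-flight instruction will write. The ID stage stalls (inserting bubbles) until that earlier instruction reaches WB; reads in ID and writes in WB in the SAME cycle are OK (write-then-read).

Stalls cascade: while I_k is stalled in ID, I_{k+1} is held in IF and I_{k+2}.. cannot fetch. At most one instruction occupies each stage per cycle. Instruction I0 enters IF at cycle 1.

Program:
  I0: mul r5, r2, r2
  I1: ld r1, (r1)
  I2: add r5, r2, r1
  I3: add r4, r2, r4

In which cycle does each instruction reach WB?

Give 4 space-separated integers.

Answer: 5 6 9 10

Derivation:
I0 mul r5 <- r2,r2: IF@1 ID@2 stall=0 (-) EX@3 MEM@4 WB@5
I1 ld r1 <- r1: IF@2 ID@3 stall=0 (-) EX@4 MEM@5 WB@6
I2 add r5 <- r2,r1: IF@3 ID@4 stall=2 (RAW on I1.r1 (WB@6)) EX@7 MEM@8 WB@9
I3 add r4 <- r2,r4: IF@4 ID@7 stall=0 (-) EX@8 MEM@9 WB@10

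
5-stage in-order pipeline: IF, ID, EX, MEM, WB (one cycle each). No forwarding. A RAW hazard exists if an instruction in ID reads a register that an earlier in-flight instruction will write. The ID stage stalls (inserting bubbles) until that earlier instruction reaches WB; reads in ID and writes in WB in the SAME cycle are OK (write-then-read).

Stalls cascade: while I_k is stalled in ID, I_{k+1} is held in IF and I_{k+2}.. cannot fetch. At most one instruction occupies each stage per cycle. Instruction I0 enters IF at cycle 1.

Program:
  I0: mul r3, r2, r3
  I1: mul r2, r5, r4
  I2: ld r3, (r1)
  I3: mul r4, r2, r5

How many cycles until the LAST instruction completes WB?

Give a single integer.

Answer: 9

Derivation:
I0 mul r3 <- r2,r3: IF@1 ID@2 stall=0 (-) EX@3 MEM@4 WB@5
I1 mul r2 <- r5,r4: IF@2 ID@3 stall=0 (-) EX@4 MEM@5 WB@6
I2 ld r3 <- r1: IF@3 ID@4 stall=0 (-) EX@5 MEM@6 WB@7
I3 mul r4 <- r2,r5: IF@4 ID@5 stall=1 (RAW on I1.r2 (WB@6)) EX@7 MEM@8 WB@9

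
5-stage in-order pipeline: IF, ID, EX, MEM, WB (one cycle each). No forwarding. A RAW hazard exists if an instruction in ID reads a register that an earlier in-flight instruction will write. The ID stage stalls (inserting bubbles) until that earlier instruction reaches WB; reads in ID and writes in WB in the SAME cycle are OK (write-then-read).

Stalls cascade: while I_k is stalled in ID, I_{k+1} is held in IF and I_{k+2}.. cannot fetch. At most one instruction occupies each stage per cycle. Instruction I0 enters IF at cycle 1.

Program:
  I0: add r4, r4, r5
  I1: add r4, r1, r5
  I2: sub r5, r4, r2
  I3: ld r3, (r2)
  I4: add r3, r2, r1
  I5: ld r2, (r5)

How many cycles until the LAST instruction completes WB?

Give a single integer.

I0 add r4 <- r4,r5: IF@1 ID@2 stall=0 (-) EX@3 MEM@4 WB@5
I1 add r4 <- r1,r5: IF@2 ID@3 stall=0 (-) EX@4 MEM@5 WB@6
I2 sub r5 <- r4,r2: IF@3 ID@4 stall=2 (RAW on I1.r4 (WB@6)) EX@7 MEM@8 WB@9
I3 ld r3 <- r2: IF@4 ID@7 stall=0 (-) EX@8 MEM@9 WB@10
I4 add r3 <- r2,r1: IF@7 ID@8 stall=0 (-) EX@9 MEM@10 WB@11
I5 ld r2 <- r5: IF@8 ID@9 stall=0 (-) EX@10 MEM@11 WB@12

Answer: 12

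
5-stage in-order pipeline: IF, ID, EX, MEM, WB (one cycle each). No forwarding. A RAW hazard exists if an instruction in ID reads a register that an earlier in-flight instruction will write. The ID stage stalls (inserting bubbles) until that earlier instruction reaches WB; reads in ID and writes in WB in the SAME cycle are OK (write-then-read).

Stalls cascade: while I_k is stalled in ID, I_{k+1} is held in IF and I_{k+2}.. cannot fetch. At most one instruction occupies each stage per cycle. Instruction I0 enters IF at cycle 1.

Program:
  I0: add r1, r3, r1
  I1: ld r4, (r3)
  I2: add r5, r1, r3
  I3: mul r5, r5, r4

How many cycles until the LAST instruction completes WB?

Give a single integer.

Answer: 11

Derivation:
I0 add r1 <- r3,r1: IF@1 ID@2 stall=0 (-) EX@3 MEM@4 WB@5
I1 ld r4 <- r3: IF@2 ID@3 stall=0 (-) EX@4 MEM@5 WB@6
I2 add r5 <- r1,r3: IF@3 ID@4 stall=1 (RAW on I0.r1 (WB@5)) EX@6 MEM@7 WB@8
I3 mul r5 <- r5,r4: IF@4 ID@6 stall=2 (RAW on I2.r5 (WB@8)) EX@9 MEM@10 WB@11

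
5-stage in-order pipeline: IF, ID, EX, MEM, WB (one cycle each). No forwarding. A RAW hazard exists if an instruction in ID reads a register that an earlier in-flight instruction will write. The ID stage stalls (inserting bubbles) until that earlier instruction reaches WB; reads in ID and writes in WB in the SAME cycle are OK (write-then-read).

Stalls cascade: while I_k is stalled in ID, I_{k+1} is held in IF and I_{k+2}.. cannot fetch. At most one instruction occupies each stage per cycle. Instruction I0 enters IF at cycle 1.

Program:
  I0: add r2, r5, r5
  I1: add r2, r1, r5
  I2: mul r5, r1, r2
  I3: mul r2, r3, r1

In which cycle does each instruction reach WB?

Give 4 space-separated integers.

Answer: 5 6 9 10

Derivation:
I0 add r2 <- r5,r5: IF@1 ID@2 stall=0 (-) EX@3 MEM@4 WB@5
I1 add r2 <- r1,r5: IF@2 ID@3 stall=0 (-) EX@4 MEM@5 WB@6
I2 mul r5 <- r1,r2: IF@3 ID@4 stall=2 (RAW on I1.r2 (WB@6)) EX@7 MEM@8 WB@9
I3 mul r2 <- r3,r1: IF@4 ID@7 stall=0 (-) EX@8 MEM@9 WB@10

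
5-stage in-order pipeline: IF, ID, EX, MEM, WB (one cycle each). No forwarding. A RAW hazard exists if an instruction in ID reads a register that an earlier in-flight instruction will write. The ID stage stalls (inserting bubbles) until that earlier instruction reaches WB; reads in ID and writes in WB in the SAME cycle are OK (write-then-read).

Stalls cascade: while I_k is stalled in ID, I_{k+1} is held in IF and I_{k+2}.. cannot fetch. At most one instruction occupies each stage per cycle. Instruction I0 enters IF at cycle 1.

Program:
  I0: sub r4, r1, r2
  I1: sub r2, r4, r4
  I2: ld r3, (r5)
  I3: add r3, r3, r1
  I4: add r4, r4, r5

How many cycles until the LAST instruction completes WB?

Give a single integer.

I0 sub r4 <- r1,r2: IF@1 ID@2 stall=0 (-) EX@3 MEM@4 WB@5
I1 sub r2 <- r4,r4: IF@2 ID@3 stall=2 (RAW on I0.r4 (WB@5)) EX@6 MEM@7 WB@8
I2 ld r3 <- r5: IF@3 ID@6 stall=0 (-) EX@7 MEM@8 WB@9
I3 add r3 <- r3,r1: IF@6 ID@7 stall=2 (RAW on I2.r3 (WB@9)) EX@10 MEM@11 WB@12
I4 add r4 <- r4,r5: IF@7 ID@10 stall=0 (-) EX@11 MEM@12 WB@13

Answer: 13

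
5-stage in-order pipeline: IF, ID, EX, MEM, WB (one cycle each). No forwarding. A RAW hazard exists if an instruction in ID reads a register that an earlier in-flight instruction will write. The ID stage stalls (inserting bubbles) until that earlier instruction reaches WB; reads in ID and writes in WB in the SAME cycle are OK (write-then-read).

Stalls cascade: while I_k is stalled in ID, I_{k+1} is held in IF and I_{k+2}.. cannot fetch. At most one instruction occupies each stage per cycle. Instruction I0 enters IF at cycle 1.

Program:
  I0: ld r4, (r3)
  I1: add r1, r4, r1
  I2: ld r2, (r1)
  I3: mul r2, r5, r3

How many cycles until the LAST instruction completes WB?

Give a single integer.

I0 ld r4 <- r3: IF@1 ID@2 stall=0 (-) EX@3 MEM@4 WB@5
I1 add r1 <- r4,r1: IF@2 ID@3 stall=2 (RAW on I0.r4 (WB@5)) EX@6 MEM@7 WB@8
I2 ld r2 <- r1: IF@3 ID@6 stall=2 (RAW on I1.r1 (WB@8)) EX@9 MEM@10 WB@11
I3 mul r2 <- r5,r3: IF@6 ID@9 stall=0 (-) EX@10 MEM@11 WB@12

Answer: 12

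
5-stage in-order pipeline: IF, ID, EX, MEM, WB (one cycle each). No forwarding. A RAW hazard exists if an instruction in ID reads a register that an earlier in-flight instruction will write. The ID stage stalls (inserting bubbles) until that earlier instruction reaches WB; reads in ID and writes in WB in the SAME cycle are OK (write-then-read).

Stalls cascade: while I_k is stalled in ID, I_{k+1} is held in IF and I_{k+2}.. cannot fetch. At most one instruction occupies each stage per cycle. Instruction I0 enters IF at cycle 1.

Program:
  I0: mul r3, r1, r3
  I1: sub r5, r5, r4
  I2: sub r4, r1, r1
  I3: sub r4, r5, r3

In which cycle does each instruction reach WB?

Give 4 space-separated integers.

Answer: 5 6 7 9

Derivation:
I0 mul r3 <- r1,r3: IF@1 ID@2 stall=0 (-) EX@3 MEM@4 WB@5
I1 sub r5 <- r5,r4: IF@2 ID@3 stall=0 (-) EX@4 MEM@5 WB@6
I2 sub r4 <- r1,r1: IF@3 ID@4 stall=0 (-) EX@5 MEM@6 WB@7
I3 sub r4 <- r5,r3: IF@4 ID@5 stall=1 (RAW on I1.r5 (WB@6)) EX@7 MEM@8 WB@9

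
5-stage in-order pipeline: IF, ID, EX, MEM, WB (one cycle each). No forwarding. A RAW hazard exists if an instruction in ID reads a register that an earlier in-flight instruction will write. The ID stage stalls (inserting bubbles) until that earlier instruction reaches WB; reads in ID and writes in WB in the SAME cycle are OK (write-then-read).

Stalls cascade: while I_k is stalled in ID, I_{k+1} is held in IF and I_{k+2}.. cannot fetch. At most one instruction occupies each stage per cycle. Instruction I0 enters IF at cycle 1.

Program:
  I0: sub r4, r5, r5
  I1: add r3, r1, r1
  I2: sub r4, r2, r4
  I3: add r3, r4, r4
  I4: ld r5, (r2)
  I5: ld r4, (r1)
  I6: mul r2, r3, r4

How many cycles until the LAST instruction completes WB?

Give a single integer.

Answer: 16

Derivation:
I0 sub r4 <- r5,r5: IF@1 ID@2 stall=0 (-) EX@3 MEM@4 WB@5
I1 add r3 <- r1,r1: IF@2 ID@3 stall=0 (-) EX@4 MEM@5 WB@6
I2 sub r4 <- r2,r4: IF@3 ID@4 stall=1 (RAW on I0.r4 (WB@5)) EX@6 MEM@7 WB@8
I3 add r3 <- r4,r4: IF@4 ID@6 stall=2 (RAW on I2.r4 (WB@8)) EX@9 MEM@10 WB@11
I4 ld r5 <- r2: IF@6 ID@9 stall=0 (-) EX@10 MEM@11 WB@12
I5 ld r4 <- r1: IF@9 ID@10 stall=0 (-) EX@11 MEM@12 WB@13
I6 mul r2 <- r3,r4: IF@10 ID@11 stall=2 (RAW on I5.r4 (WB@13)) EX@14 MEM@15 WB@16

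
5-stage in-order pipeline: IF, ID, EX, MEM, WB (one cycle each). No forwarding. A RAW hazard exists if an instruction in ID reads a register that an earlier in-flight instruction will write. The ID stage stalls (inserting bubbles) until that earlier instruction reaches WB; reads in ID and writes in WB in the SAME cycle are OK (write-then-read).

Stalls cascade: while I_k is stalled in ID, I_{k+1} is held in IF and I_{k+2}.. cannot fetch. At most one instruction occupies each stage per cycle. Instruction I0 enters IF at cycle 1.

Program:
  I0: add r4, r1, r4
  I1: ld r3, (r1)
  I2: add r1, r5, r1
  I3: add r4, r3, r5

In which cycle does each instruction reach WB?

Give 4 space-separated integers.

I0 add r4 <- r1,r4: IF@1 ID@2 stall=0 (-) EX@3 MEM@4 WB@5
I1 ld r3 <- r1: IF@2 ID@3 stall=0 (-) EX@4 MEM@5 WB@6
I2 add r1 <- r5,r1: IF@3 ID@4 stall=0 (-) EX@5 MEM@6 WB@7
I3 add r4 <- r3,r5: IF@4 ID@5 stall=1 (RAW on I1.r3 (WB@6)) EX@7 MEM@8 WB@9

Answer: 5 6 7 9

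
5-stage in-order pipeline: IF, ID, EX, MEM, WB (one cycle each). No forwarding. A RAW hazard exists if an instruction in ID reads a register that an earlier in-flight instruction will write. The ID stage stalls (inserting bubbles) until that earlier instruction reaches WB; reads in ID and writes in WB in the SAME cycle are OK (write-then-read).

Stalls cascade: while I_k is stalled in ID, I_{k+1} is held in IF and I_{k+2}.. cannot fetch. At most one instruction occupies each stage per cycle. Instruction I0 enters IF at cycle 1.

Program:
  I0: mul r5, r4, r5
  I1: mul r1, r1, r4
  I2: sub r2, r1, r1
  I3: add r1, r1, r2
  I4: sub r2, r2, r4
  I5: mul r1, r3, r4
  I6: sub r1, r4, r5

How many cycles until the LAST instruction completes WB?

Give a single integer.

I0 mul r5 <- r4,r5: IF@1 ID@2 stall=0 (-) EX@3 MEM@4 WB@5
I1 mul r1 <- r1,r4: IF@2 ID@3 stall=0 (-) EX@4 MEM@5 WB@6
I2 sub r2 <- r1,r1: IF@3 ID@4 stall=2 (RAW on I1.r1 (WB@6)) EX@7 MEM@8 WB@9
I3 add r1 <- r1,r2: IF@4 ID@7 stall=2 (RAW on I2.r2 (WB@9)) EX@10 MEM@11 WB@12
I4 sub r2 <- r2,r4: IF@7 ID@10 stall=0 (-) EX@11 MEM@12 WB@13
I5 mul r1 <- r3,r4: IF@10 ID@11 stall=0 (-) EX@12 MEM@13 WB@14
I6 sub r1 <- r4,r5: IF@11 ID@12 stall=0 (-) EX@13 MEM@14 WB@15

Answer: 15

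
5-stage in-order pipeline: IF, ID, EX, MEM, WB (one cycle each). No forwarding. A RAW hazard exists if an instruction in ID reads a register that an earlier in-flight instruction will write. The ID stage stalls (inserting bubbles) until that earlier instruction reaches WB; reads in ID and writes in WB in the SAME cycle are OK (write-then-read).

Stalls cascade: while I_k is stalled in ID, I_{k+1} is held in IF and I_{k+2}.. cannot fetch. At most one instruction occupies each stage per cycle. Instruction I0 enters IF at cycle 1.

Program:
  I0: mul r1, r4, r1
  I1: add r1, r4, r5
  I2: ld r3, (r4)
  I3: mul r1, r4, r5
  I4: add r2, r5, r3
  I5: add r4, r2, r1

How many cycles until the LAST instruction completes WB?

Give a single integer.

Answer: 13

Derivation:
I0 mul r1 <- r4,r1: IF@1 ID@2 stall=0 (-) EX@3 MEM@4 WB@5
I1 add r1 <- r4,r5: IF@2 ID@3 stall=0 (-) EX@4 MEM@5 WB@6
I2 ld r3 <- r4: IF@3 ID@4 stall=0 (-) EX@5 MEM@6 WB@7
I3 mul r1 <- r4,r5: IF@4 ID@5 stall=0 (-) EX@6 MEM@7 WB@8
I4 add r2 <- r5,r3: IF@5 ID@6 stall=1 (RAW on I2.r3 (WB@7)) EX@8 MEM@9 WB@10
I5 add r4 <- r2,r1: IF@6 ID@8 stall=2 (RAW on I4.r2 (WB@10)) EX@11 MEM@12 WB@13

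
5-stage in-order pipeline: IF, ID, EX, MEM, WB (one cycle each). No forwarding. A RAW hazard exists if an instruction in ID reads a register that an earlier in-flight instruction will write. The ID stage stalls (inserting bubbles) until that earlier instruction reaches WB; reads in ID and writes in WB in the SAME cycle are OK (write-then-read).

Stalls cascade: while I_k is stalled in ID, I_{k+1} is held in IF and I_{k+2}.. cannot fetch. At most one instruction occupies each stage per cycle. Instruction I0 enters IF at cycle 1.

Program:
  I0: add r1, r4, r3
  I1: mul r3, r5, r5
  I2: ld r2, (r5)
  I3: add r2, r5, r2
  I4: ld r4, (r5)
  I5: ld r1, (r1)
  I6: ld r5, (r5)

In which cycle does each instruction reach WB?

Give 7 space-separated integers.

I0 add r1 <- r4,r3: IF@1 ID@2 stall=0 (-) EX@3 MEM@4 WB@5
I1 mul r3 <- r5,r5: IF@2 ID@3 stall=0 (-) EX@4 MEM@5 WB@6
I2 ld r2 <- r5: IF@3 ID@4 stall=0 (-) EX@5 MEM@6 WB@7
I3 add r2 <- r5,r2: IF@4 ID@5 stall=2 (RAW on I2.r2 (WB@7)) EX@8 MEM@9 WB@10
I4 ld r4 <- r5: IF@5 ID@8 stall=0 (-) EX@9 MEM@10 WB@11
I5 ld r1 <- r1: IF@8 ID@9 stall=0 (-) EX@10 MEM@11 WB@12
I6 ld r5 <- r5: IF@9 ID@10 stall=0 (-) EX@11 MEM@12 WB@13

Answer: 5 6 7 10 11 12 13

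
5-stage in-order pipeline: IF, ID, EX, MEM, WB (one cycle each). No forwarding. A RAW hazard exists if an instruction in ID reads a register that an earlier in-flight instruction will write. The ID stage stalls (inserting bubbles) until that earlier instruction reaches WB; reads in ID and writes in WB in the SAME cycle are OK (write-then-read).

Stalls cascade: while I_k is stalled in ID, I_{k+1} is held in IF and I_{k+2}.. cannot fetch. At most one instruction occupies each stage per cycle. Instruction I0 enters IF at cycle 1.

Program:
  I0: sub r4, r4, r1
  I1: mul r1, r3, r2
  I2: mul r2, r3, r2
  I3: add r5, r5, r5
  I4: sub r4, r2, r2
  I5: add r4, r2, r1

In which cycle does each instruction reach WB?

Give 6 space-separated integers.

I0 sub r4 <- r4,r1: IF@1 ID@2 stall=0 (-) EX@3 MEM@4 WB@5
I1 mul r1 <- r3,r2: IF@2 ID@3 stall=0 (-) EX@4 MEM@5 WB@6
I2 mul r2 <- r3,r2: IF@3 ID@4 stall=0 (-) EX@5 MEM@6 WB@7
I3 add r5 <- r5,r5: IF@4 ID@5 stall=0 (-) EX@6 MEM@7 WB@8
I4 sub r4 <- r2,r2: IF@5 ID@6 stall=1 (RAW on I2.r2 (WB@7)) EX@8 MEM@9 WB@10
I5 add r4 <- r2,r1: IF@6 ID@8 stall=0 (-) EX@9 MEM@10 WB@11

Answer: 5 6 7 8 10 11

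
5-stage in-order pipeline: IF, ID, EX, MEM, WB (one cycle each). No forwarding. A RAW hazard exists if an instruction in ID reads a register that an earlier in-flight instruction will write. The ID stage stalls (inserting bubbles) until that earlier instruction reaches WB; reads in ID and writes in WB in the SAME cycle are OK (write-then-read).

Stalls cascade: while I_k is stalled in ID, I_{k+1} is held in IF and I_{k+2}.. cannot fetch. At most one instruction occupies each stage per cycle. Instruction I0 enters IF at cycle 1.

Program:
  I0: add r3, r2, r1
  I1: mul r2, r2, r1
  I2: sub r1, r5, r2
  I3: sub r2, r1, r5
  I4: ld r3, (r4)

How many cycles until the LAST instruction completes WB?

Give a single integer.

Answer: 13

Derivation:
I0 add r3 <- r2,r1: IF@1 ID@2 stall=0 (-) EX@3 MEM@4 WB@5
I1 mul r2 <- r2,r1: IF@2 ID@3 stall=0 (-) EX@4 MEM@5 WB@6
I2 sub r1 <- r5,r2: IF@3 ID@4 stall=2 (RAW on I1.r2 (WB@6)) EX@7 MEM@8 WB@9
I3 sub r2 <- r1,r5: IF@4 ID@7 stall=2 (RAW on I2.r1 (WB@9)) EX@10 MEM@11 WB@12
I4 ld r3 <- r4: IF@7 ID@10 stall=0 (-) EX@11 MEM@12 WB@13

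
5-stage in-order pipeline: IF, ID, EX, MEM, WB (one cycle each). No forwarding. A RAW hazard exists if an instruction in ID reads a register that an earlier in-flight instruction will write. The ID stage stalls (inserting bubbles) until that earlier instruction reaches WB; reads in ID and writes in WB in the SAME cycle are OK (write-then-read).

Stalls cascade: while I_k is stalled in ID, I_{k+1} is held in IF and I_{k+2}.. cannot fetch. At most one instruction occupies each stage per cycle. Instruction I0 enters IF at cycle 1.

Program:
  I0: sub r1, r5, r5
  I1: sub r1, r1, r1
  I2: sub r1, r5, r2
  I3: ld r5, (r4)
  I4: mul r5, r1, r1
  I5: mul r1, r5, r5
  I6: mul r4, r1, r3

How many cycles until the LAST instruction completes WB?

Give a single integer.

I0 sub r1 <- r5,r5: IF@1 ID@2 stall=0 (-) EX@3 MEM@4 WB@5
I1 sub r1 <- r1,r1: IF@2 ID@3 stall=2 (RAW on I0.r1 (WB@5)) EX@6 MEM@7 WB@8
I2 sub r1 <- r5,r2: IF@3 ID@6 stall=0 (-) EX@7 MEM@8 WB@9
I3 ld r5 <- r4: IF@6 ID@7 stall=0 (-) EX@8 MEM@9 WB@10
I4 mul r5 <- r1,r1: IF@7 ID@8 stall=1 (RAW on I2.r1 (WB@9)) EX@10 MEM@11 WB@12
I5 mul r1 <- r5,r5: IF@8 ID@10 stall=2 (RAW on I4.r5 (WB@12)) EX@13 MEM@14 WB@15
I6 mul r4 <- r1,r3: IF@10 ID@13 stall=2 (RAW on I5.r1 (WB@15)) EX@16 MEM@17 WB@18

Answer: 18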